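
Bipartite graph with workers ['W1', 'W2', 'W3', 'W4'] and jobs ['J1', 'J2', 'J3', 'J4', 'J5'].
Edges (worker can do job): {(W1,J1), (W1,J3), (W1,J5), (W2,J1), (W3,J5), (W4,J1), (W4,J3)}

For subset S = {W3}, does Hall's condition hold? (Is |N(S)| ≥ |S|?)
Yes: |N(S)| = 1, |S| = 1

Subset S = {W3}
Neighbors N(S) = {J5}

|N(S)| = 1, |S| = 1
Hall's condition: |N(S)| ≥ |S| is satisfied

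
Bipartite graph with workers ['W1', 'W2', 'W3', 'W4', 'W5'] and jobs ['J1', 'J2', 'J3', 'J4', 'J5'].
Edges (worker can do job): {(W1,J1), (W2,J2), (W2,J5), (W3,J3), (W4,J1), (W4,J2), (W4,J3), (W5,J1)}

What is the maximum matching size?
Maximum matching size = 4

Maximum matching: {(W2,J5), (W3,J3), (W4,J2), (W5,J1)}
Size: 4

This assigns 4 workers to 4 distinct jobs.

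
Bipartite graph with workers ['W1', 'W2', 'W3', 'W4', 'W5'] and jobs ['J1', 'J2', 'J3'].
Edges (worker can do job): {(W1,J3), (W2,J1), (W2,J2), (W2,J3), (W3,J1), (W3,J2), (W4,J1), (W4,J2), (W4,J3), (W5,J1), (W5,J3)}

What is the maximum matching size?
Maximum matching size = 3

Maximum matching: {(W3,J1), (W4,J2), (W5,J3)}
Size: 3

This assigns 3 workers to 3 distinct jobs.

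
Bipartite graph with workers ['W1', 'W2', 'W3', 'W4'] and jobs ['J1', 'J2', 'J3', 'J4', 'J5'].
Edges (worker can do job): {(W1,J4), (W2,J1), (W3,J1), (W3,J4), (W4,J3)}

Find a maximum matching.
Matching: {(W2,J1), (W3,J4), (W4,J3)}

Maximum matching (size 3):
  W2 → J1
  W3 → J4
  W4 → J3

Each worker is assigned to at most one job, and each job to at most one worker.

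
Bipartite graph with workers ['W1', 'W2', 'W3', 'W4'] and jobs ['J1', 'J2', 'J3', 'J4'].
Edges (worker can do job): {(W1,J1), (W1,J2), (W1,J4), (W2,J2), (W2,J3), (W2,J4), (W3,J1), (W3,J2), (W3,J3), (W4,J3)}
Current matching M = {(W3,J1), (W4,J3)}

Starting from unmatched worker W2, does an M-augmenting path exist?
Yes: W2 → J2

An M-augmenting path alternates non-matching / matching edges, starting and ending at unmatched vertices.
Path: W2 → J2
(J2 is unmatched in M, so the path is augmenting.)
Flipping edges along this path would increase |M| from 2 to 3.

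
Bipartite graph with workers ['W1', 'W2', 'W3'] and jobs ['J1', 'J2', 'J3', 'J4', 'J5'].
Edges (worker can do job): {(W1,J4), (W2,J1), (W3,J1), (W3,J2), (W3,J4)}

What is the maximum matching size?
Maximum matching size = 3

Maximum matching: {(W1,J4), (W2,J1), (W3,J2)}
Size: 3

This assigns 3 workers to 3 distinct jobs.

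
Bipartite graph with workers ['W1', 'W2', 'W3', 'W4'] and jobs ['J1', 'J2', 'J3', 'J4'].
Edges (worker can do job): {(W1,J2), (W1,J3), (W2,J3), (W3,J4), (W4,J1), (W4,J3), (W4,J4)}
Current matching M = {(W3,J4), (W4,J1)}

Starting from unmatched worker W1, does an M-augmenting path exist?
Yes: W1 → J2

An M-augmenting path alternates non-matching / matching edges, starting and ending at unmatched vertices.
Path: W1 → J2
(J2 is unmatched in M, so the path is augmenting.)
Flipping edges along this path would increase |M| from 2 to 3.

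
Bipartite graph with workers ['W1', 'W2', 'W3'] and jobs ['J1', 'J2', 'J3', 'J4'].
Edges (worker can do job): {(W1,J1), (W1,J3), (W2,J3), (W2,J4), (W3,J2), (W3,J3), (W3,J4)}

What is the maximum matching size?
Maximum matching size = 3

Maximum matching: {(W1,J1), (W2,J4), (W3,J2)}
Size: 3

This assigns 3 workers to 3 distinct jobs.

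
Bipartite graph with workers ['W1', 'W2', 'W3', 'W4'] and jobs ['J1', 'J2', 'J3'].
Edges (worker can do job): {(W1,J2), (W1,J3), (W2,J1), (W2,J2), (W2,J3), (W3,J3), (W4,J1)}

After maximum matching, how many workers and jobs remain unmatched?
Unmatched: 1 workers, 0 jobs

Maximum matching size: 3
Workers: 4 total, 3 matched, 1 unmatched
Jobs: 3 total, 3 matched, 0 unmatched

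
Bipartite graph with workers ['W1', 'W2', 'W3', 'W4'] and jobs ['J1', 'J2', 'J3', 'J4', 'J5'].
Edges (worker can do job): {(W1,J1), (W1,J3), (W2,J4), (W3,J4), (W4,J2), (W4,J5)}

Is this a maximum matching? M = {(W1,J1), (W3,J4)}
No, size 2 is not maximum

Proposed matching has size 2.
Maximum matching size for this graph: 3.

This is NOT maximum - can be improved to size 3.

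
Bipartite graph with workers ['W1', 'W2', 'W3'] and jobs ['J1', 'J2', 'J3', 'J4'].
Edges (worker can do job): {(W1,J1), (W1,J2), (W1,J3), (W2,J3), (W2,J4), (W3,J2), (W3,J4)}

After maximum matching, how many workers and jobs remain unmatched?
Unmatched: 0 workers, 1 jobs

Maximum matching size: 3
Workers: 3 total, 3 matched, 0 unmatched
Jobs: 4 total, 3 matched, 1 unmatched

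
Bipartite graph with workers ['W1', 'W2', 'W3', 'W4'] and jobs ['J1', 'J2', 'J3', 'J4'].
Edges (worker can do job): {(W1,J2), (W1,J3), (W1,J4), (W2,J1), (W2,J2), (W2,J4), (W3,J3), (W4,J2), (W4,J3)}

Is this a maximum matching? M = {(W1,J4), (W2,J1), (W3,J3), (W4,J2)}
Yes, size 4 is maximum

Proposed matching has size 4.
Maximum matching size for this graph: 4.

This is a maximum matching.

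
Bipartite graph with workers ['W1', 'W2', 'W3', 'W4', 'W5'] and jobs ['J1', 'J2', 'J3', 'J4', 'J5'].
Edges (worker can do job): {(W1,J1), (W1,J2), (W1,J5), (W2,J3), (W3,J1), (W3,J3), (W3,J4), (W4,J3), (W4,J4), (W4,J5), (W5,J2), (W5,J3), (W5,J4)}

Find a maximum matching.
Matching: {(W1,J2), (W2,J3), (W3,J1), (W4,J5), (W5,J4)}

Maximum matching (size 5):
  W1 → J2
  W2 → J3
  W3 → J1
  W4 → J5
  W5 → J4

Each worker is assigned to at most one job, and each job to at most one worker.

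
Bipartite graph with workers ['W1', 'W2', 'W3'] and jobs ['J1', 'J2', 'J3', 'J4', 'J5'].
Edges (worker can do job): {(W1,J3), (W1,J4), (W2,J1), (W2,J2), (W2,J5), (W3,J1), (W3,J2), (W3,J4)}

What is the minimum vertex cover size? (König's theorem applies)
Minimum vertex cover size = 3

By König's theorem: in bipartite graphs,
min vertex cover = max matching = 3

Maximum matching has size 3, so minimum vertex cover also has size 3.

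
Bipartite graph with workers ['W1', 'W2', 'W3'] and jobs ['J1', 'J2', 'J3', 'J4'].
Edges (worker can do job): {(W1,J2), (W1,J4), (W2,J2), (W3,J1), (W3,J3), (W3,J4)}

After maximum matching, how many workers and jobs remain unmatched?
Unmatched: 0 workers, 1 jobs

Maximum matching size: 3
Workers: 3 total, 3 matched, 0 unmatched
Jobs: 4 total, 3 matched, 1 unmatched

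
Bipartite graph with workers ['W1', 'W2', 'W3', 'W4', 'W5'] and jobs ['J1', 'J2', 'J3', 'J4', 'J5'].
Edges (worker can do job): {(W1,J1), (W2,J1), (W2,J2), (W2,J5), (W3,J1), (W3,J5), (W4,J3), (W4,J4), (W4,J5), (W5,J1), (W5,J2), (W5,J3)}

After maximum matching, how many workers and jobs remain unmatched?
Unmatched: 0 workers, 0 jobs

Maximum matching size: 5
Workers: 5 total, 5 matched, 0 unmatched
Jobs: 5 total, 5 matched, 0 unmatched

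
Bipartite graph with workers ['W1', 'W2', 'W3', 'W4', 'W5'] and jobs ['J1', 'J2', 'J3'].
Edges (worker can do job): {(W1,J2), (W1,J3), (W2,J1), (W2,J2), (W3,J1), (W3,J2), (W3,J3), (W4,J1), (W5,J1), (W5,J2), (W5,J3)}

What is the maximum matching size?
Maximum matching size = 3

Maximum matching: {(W3,J3), (W4,J1), (W5,J2)}
Size: 3

This assigns 3 workers to 3 distinct jobs.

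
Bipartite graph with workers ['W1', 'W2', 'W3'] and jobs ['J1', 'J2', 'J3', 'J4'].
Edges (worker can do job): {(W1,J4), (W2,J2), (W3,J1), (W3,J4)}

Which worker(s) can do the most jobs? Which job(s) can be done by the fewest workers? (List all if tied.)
Most versatile: W3 (2 jobs); Least covered: J3 (0 workers)

Worker degrees (jobs they can do): W1:1, W2:1, W3:2
Job degrees (workers who can do it): J1:1, J2:1, J3:0, J4:2

Maximum worker degree is 2, achieved by: W3
Minimum job degree is 0, achieved by: J3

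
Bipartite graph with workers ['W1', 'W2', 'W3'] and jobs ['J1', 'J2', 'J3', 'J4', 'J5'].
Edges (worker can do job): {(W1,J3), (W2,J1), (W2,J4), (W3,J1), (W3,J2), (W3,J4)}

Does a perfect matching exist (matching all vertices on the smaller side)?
Yes, perfect matching exists (size 3)

Perfect matching: {(W1,J3), (W2,J1), (W3,J4)}
All 3 vertices on the smaller side are matched.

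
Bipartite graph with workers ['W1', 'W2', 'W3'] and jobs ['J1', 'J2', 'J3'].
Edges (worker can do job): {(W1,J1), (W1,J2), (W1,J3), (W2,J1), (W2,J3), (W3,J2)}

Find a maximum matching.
Matching: {(W1,J3), (W2,J1), (W3,J2)}

Maximum matching (size 3):
  W1 → J3
  W2 → J1
  W3 → J2

Each worker is assigned to at most one job, and each job to at most one worker.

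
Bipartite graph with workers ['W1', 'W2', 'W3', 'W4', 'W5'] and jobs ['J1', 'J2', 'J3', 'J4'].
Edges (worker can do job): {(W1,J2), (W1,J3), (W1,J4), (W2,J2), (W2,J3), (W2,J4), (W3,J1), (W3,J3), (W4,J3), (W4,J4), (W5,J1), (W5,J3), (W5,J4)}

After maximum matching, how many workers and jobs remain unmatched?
Unmatched: 1 workers, 0 jobs

Maximum matching size: 4
Workers: 5 total, 4 matched, 1 unmatched
Jobs: 4 total, 4 matched, 0 unmatched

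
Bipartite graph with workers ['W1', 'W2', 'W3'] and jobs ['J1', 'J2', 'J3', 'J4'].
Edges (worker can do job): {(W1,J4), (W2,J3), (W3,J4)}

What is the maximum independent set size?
Maximum independent set = 5

By König's theorem:
- Min vertex cover = Max matching = 2
- Max independent set = Total vertices - Min vertex cover
- Max independent set = 7 - 2 = 5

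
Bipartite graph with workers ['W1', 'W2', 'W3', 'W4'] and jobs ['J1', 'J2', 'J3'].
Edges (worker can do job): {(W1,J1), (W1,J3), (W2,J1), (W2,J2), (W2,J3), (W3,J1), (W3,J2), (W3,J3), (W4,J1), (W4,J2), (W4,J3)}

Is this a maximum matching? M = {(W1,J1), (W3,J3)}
No, size 2 is not maximum

Proposed matching has size 2.
Maximum matching size for this graph: 3.

This is NOT maximum - can be improved to size 3.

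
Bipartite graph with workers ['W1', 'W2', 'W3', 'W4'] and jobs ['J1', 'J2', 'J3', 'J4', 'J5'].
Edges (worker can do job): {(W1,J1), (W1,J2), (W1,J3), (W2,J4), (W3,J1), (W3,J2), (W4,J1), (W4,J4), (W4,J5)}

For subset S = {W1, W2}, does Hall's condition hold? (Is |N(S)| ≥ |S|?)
Yes: |N(S)| = 4, |S| = 2

Subset S = {W1, W2}
Neighbors N(S) = {J1, J2, J3, J4}

|N(S)| = 4, |S| = 2
Hall's condition: |N(S)| ≥ |S| is satisfied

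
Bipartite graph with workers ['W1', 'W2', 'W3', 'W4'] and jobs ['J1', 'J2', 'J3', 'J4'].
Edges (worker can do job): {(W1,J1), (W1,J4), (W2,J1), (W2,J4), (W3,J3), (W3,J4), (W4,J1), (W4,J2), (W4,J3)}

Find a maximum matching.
Matching: {(W1,J1), (W2,J4), (W3,J3), (W4,J2)}

Maximum matching (size 4):
  W1 → J1
  W2 → J4
  W3 → J3
  W4 → J2

Each worker is assigned to at most one job, and each job to at most one worker.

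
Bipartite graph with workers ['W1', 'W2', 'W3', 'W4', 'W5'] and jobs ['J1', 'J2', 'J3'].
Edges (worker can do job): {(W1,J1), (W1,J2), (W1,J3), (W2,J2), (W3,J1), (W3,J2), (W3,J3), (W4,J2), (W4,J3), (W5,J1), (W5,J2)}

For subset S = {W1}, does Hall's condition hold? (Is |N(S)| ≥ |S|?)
Yes: |N(S)| = 3, |S| = 1

Subset S = {W1}
Neighbors N(S) = {J1, J2, J3}

|N(S)| = 3, |S| = 1
Hall's condition: |N(S)| ≥ |S| is satisfied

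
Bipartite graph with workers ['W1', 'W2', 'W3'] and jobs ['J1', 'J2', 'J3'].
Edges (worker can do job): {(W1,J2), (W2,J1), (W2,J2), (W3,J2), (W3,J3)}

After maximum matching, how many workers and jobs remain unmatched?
Unmatched: 0 workers, 0 jobs

Maximum matching size: 3
Workers: 3 total, 3 matched, 0 unmatched
Jobs: 3 total, 3 matched, 0 unmatched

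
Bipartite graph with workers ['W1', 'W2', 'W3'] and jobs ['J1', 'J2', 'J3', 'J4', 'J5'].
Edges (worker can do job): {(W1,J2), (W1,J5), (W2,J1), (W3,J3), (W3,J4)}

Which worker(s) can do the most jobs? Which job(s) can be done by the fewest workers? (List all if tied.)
Most versatile: W1, W3 (2 jobs); Least covered: J1, J2, J3, J4, J5 (1 workers)

Worker degrees (jobs they can do): W1:2, W2:1, W3:2
Job degrees (workers who can do it): J1:1, J2:1, J3:1, J4:1, J5:1

Maximum worker degree is 2, achieved by: W1, W3
Minimum job degree is 1, achieved by: J1, J2, J3, J4, J5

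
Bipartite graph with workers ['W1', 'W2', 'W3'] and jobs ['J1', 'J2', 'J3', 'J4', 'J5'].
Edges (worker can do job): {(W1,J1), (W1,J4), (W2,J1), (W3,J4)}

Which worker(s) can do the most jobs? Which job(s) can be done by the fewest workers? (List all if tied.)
Most versatile: W1 (2 jobs); Least covered: J2, J3, J5 (0 workers)

Worker degrees (jobs they can do): W1:2, W2:1, W3:1
Job degrees (workers who can do it): J1:2, J2:0, J3:0, J4:2, J5:0

Maximum worker degree is 2, achieved by: W1
Minimum job degree is 0, achieved by: J2, J3, J5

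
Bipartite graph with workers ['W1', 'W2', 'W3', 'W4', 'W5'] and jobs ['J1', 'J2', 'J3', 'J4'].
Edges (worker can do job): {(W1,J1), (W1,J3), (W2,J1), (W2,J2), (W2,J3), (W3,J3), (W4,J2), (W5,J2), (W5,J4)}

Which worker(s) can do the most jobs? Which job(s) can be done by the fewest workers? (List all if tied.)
Most versatile: W2 (3 jobs); Least covered: J4 (1 workers)

Worker degrees (jobs they can do): W1:2, W2:3, W3:1, W4:1, W5:2
Job degrees (workers who can do it): J1:2, J2:3, J3:3, J4:1

Maximum worker degree is 3, achieved by: W2
Minimum job degree is 1, achieved by: J4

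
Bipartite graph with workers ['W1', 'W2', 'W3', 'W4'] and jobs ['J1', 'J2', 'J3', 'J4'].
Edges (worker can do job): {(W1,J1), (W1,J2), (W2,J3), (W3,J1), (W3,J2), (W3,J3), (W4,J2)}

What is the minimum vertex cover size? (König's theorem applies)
Minimum vertex cover size = 3

By König's theorem: in bipartite graphs,
min vertex cover = max matching = 3

Maximum matching has size 3, so minimum vertex cover also has size 3.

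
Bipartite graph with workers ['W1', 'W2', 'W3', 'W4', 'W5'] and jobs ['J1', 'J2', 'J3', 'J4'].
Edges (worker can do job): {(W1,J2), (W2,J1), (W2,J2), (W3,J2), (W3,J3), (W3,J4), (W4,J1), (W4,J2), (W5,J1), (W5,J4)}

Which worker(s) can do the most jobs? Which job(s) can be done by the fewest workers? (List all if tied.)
Most versatile: W3 (3 jobs); Least covered: J3 (1 workers)

Worker degrees (jobs they can do): W1:1, W2:2, W3:3, W4:2, W5:2
Job degrees (workers who can do it): J1:3, J2:4, J3:1, J4:2

Maximum worker degree is 3, achieved by: W3
Minimum job degree is 1, achieved by: J3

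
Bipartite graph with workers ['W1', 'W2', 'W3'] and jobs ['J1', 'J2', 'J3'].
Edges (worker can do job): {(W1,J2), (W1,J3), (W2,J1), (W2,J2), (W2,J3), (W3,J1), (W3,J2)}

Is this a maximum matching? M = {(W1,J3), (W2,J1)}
No, size 2 is not maximum

Proposed matching has size 2.
Maximum matching size for this graph: 3.

This is NOT maximum - can be improved to size 3.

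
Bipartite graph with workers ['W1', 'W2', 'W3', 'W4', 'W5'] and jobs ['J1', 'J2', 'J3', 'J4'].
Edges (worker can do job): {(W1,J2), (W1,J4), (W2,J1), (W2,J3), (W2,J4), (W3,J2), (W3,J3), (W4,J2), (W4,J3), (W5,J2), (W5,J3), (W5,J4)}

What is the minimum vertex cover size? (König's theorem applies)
Minimum vertex cover size = 4

By König's theorem: in bipartite graphs,
min vertex cover = max matching = 4

Maximum matching has size 4, so minimum vertex cover also has size 4.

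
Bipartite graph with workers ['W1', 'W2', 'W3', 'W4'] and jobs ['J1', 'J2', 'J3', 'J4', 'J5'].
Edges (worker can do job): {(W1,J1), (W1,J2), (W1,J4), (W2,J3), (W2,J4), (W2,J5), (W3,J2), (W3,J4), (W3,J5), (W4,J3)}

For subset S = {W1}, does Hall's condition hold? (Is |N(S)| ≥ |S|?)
Yes: |N(S)| = 3, |S| = 1

Subset S = {W1}
Neighbors N(S) = {J1, J2, J4}

|N(S)| = 3, |S| = 1
Hall's condition: |N(S)| ≥ |S| is satisfied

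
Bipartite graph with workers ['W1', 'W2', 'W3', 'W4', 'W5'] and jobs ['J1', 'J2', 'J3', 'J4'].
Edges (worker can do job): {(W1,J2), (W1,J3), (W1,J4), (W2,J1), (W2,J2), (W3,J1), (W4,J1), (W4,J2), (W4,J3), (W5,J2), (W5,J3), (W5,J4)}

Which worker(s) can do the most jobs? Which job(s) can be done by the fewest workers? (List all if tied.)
Most versatile: W1, W4, W5 (3 jobs); Least covered: J4 (2 workers)

Worker degrees (jobs they can do): W1:3, W2:2, W3:1, W4:3, W5:3
Job degrees (workers who can do it): J1:3, J2:4, J3:3, J4:2

Maximum worker degree is 3, achieved by: W1, W4, W5
Minimum job degree is 2, achieved by: J4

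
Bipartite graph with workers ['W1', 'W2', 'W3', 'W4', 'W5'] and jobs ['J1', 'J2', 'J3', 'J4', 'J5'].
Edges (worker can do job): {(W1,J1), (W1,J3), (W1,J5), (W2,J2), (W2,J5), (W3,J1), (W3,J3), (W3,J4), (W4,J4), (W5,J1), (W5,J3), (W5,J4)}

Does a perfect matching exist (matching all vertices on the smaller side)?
Yes, perfect matching exists (size 5)

Perfect matching: {(W1,J5), (W2,J2), (W3,J1), (W4,J4), (W5,J3)}
All 5 vertices on the smaller side are matched.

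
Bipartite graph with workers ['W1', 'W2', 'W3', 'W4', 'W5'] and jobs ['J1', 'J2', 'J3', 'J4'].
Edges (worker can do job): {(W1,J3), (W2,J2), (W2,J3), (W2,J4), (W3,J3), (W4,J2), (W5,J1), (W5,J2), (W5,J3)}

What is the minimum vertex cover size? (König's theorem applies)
Minimum vertex cover size = 4

By König's theorem: in bipartite graphs,
min vertex cover = max matching = 4

Maximum matching has size 4, so minimum vertex cover also has size 4.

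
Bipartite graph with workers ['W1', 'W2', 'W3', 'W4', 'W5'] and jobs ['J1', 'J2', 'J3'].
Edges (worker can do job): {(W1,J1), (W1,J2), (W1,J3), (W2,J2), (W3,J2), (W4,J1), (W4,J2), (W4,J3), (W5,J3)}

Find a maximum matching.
Matching: {(W3,J2), (W4,J1), (W5,J3)}

Maximum matching (size 3):
  W3 → J2
  W4 → J1
  W5 → J3

Each worker is assigned to at most one job, and each job to at most one worker.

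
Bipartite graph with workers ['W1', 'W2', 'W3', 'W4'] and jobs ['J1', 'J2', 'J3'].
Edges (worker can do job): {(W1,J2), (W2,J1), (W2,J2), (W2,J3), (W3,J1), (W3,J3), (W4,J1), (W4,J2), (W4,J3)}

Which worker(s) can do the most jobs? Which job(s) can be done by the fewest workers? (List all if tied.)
Most versatile: W2, W4 (3 jobs); Least covered: J1, J2, J3 (3 workers)

Worker degrees (jobs they can do): W1:1, W2:3, W3:2, W4:3
Job degrees (workers who can do it): J1:3, J2:3, J3:3

Maximum worker degree is 3, achieved by: W2, W4
Minimum job degree is 3, achieved by: J1, J2, J3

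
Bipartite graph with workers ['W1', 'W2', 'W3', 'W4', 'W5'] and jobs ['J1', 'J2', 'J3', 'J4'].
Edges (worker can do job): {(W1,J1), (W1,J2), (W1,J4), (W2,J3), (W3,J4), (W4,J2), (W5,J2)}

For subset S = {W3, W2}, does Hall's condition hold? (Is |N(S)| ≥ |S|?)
Yes: |N(S)| = 2, |S| = 2

Subset S = {W3, W2}
Neighbors N(S) = {J3, J4}

|N(S)| = 2, |S| = 2
Hall's condition: |N(S)| ≥ |S| is satisfied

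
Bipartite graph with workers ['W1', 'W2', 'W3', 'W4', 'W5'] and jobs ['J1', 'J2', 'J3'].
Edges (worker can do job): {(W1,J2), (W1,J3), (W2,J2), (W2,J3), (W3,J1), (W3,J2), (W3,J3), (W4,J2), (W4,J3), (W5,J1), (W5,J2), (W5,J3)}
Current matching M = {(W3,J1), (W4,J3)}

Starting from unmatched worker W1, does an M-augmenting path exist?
Yes: W1 → J2

An M-augmenting path alternates non-matching / matching edges, starting and ending at unmatched vertices.
Path: W1 → J2
(J2 is unmatched in M, so the path is augmenting.)
Flipping edges along this path would increase |M| from 2 to 3.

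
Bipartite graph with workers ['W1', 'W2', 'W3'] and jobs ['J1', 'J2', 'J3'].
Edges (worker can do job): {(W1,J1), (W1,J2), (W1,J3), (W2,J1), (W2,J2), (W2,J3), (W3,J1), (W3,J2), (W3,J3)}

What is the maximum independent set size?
Maximum independent set = 3

By König's theorem:
- Min vertex cover = Max matching = 3
- Max independent set = Total vertices - Min vertex cover
- Max independent set = 6 - 3 = 3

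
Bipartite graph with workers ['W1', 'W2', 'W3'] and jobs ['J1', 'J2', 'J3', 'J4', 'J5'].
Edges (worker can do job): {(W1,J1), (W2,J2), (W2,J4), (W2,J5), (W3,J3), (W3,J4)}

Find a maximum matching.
Matching: {(W1,J1), (W2,J2), (W3,J4)}

Maximum matching (size 3):
  W1 → J1
  W2 → J2
  W3 → J4

Each worker is assigned to at most one job, and each job to at most one worker.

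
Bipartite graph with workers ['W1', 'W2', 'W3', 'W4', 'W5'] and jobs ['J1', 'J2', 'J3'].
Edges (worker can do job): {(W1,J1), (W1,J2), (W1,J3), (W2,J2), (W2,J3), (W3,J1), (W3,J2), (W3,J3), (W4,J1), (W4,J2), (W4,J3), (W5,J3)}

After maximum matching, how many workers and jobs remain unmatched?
Unmatched: 2 workers, 0 jobs

Maximum matching size: 3
Workers: 5 total, 3 matched, 2 unmatched
Jobs: 3 total, 3 matched, 0 unmatched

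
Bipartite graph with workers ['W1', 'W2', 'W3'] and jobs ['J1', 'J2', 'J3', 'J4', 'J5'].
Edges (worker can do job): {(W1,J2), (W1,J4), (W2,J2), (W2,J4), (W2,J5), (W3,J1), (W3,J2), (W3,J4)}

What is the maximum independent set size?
Maximum independent set = 5

By König's theorem:
- Min vertex cover = Max matching = 3
- Max independent set = Total vertices - Min vertex cover
- Max independent set = 8 - 3 = 5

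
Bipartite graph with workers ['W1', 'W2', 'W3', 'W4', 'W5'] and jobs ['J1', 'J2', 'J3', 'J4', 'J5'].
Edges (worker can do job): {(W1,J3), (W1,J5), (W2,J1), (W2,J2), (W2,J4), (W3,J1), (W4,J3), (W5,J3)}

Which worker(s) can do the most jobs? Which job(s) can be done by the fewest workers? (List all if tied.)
Most versatile: W2 (3 jobs); Least covered: J2, J4, J5 (1 workers)

Worker degrees (jobs they can do): W1:2, W2:3, W3:1, W4:1, W5:1
Job degrees (workers who can do it): J1:2, J2:1, J3:3, J4:1, J5:1

Maximum worker degree is 3, achieved by: W2
Minimum job degree is 1, achieved by: J2, J4, J5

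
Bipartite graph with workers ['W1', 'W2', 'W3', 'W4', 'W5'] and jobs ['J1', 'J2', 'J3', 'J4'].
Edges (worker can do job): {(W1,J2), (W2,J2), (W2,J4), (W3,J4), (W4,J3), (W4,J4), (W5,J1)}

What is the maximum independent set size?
Maximum independent set = 5

By König's theorem:
- Min vertex cover = Max matching = 4
- Max independent set = Total vertices - Min vertex cover
- Max independent set = 9 - 4 = 5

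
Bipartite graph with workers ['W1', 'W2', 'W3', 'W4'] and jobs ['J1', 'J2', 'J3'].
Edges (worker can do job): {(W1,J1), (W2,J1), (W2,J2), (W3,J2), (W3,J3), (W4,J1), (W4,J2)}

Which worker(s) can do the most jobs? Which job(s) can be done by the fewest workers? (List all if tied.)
Most versatile: W2, W3, W4 (2 jobs); Least covered: J3 (1 workers)

Worker degrees (jobs they can do): W1:1, W2:2, W3:2, W4:2
Job degrees (workers who can do it): J1:3, J2:3, J3:1

Maximum worker degree is 2, achieved by: W2, W3, W4
Minimum job degree is 1, achieved by: J3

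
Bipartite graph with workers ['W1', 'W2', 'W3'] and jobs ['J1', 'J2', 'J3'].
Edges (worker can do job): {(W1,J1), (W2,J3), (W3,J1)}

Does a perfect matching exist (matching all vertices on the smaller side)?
No, maximum matching has size 2 < 3

Maximum matching has size 2, need 3 for perfect matching.
Unmatched workers: ['W1']
Unmatched jobs: ['J2']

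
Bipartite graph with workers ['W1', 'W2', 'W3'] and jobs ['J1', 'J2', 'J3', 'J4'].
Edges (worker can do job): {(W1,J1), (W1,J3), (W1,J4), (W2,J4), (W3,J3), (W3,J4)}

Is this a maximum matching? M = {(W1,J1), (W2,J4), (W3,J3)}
Yes, size 3 is maximum

Proposed matching has size 3.
Maximum matching size for this graph: 3.

This is a maximum matching.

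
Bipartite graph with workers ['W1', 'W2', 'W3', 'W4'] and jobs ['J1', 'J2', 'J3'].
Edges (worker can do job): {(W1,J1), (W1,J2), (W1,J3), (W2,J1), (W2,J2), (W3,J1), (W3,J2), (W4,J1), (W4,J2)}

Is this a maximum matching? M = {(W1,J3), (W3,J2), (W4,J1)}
Yes, size 3 is maximum

Proposed matching has size 3.
Maximum matching size for this graph: 3.

This is a maximum matching.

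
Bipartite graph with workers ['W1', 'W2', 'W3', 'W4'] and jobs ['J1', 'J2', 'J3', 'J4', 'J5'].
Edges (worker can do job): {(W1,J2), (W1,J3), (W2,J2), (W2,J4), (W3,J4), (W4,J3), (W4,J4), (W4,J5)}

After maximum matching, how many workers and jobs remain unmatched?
Unmatched: 0 workers, 1 jobs

Maximum matching size: 4
Workers: 4 total, 4 matched, 0 unmatched
Jobs: 5 total, 4 matched, 1 unmatched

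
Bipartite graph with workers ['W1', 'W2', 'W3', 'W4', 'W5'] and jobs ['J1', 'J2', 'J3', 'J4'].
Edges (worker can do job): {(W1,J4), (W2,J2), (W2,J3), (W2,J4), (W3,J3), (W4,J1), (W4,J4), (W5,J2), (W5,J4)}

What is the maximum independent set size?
Maximum independent set = 5

By König's theorem:
- Min vertex cover = Max matching = 4
- Max independent set = Total vertices - Min vertex cover
- Max independent set = 9 - 4 = 5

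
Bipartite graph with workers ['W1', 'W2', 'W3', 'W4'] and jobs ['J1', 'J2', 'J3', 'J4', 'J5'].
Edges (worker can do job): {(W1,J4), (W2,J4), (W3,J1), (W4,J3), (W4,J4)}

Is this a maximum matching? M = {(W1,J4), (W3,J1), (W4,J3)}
Yes, size 3 is maximum

Proposed matching has size 3.
Maximum matching size for this graph: 3.

This is a maximum matching.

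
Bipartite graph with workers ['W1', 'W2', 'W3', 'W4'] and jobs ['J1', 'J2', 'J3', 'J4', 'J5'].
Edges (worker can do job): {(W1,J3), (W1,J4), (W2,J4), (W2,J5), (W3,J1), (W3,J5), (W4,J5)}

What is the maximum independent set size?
Maximum independent set = 5

By König's theorem:
- Min vertex cover = Max matching = 4
- Max independent set = Total vertices - Min vertex cover
- Max independent set = 9 - 4 = 5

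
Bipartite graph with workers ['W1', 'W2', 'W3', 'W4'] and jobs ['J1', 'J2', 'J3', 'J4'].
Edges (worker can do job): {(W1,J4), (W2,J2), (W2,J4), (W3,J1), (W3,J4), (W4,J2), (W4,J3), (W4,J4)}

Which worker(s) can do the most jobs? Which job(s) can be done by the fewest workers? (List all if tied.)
Most versatile: W4 (3 jobs); Least covered: J1, J3 (1 workers)

Worker degrees (jobs they can do): W1:1, W2:2, W3:2, W4:3
Job degrees (workers who can do it): J1:1, J2:2, J3:1, J4:4

Maximum worker degree is 3, achieved by: W4
Minimum job degree is 1, achieved by: J1, J3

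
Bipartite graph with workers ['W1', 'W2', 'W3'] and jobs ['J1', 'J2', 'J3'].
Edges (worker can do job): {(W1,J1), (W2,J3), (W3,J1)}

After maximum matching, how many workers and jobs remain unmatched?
Unmatched: 1 workers, 1 jobs

Maximum matching size: 2
Workers: 3 total, 2 matched, 1 unmatched
Jobs: 3 total, 2 matched, 1 unmatched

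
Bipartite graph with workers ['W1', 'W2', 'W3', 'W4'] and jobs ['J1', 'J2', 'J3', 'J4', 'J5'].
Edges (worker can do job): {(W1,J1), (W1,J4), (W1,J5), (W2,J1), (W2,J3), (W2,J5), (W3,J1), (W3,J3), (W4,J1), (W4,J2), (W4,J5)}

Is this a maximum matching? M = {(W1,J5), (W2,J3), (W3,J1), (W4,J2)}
Yes, size 4 is maximum

Proposed matching has size 4.
Maximum matching size for this graph: 4.

This is a maximum matching.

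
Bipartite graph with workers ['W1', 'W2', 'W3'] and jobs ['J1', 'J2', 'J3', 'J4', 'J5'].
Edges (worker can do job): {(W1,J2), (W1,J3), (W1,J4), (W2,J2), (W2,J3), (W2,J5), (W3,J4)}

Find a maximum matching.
Matching: {(W1,J3), (W2,J2), (W3,J4)}

Maximum matching (size 3):
  W1 → J3
  W2 → J2
  W3 → J4

Each worker is assigned to at most one job, and each job to at most one worker.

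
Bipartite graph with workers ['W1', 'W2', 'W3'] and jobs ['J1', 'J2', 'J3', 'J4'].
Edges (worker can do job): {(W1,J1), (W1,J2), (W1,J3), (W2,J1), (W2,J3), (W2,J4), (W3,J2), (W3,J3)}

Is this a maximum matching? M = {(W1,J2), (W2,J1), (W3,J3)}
Yes, size 3 is maximum

Proposed matching has size 3.
Maximum matching size for this graph: 3.

This is a maximum matching.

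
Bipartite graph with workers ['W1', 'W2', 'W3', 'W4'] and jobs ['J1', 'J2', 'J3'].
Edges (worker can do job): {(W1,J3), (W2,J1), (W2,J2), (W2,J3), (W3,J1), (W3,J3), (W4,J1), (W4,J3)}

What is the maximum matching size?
Maximum matching size = 3

Maximum matching: {(W2,J2), (W3,J3), (W4,J1)}
Size: 3

This assigns 3 workers to 3 distinct jobs.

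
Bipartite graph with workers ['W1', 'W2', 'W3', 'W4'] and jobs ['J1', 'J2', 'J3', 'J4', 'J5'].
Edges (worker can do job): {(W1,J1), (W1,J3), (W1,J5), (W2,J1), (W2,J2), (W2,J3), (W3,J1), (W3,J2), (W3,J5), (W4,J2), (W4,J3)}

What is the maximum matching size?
Maximum matching size = 4

Maximum matching: {(W1,J1), (W2,J2), (W3,J5), (W4,J3)}
Size: 4

This assigns 4 workers to 4 distinct jobs.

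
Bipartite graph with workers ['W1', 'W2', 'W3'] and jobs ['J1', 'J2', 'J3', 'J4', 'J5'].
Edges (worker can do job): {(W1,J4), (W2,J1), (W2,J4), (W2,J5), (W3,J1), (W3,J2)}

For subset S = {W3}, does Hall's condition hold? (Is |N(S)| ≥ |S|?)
Yes: |N(S)| = 2, |S| = 1

Subset S = {W3}
Neighbors N(S) = {J1, J2}

|N(S)| = 2, |S| = 1
Hall's condition: |N(S)| ≥ |S| is satisfied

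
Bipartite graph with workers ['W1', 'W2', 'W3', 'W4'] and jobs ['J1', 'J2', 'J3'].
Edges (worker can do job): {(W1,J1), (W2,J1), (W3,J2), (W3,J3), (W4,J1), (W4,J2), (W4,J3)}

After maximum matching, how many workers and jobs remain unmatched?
Unmatched: 1 workers, 0 jobs

Maximum matching size: 3
Workers: 4 total, 3 matched, 1 unmatched
Jobs: 3 total, 3 matched, 0 unmatched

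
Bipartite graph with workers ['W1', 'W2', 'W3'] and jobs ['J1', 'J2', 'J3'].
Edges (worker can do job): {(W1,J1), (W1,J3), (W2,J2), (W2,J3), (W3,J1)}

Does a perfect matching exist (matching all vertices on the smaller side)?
Yes, perfect matching exists (size 3)

Perfect matching: {(W1,J3), (W2,J2), (W3,J1)}
All 3 vertices on the smaller side are matched.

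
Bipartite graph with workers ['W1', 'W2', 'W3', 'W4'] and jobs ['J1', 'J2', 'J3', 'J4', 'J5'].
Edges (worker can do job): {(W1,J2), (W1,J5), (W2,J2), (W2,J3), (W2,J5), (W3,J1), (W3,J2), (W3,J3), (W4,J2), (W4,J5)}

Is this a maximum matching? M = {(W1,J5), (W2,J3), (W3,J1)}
No, size 3 is not maximum

Proposed matching has size 3.
Maximum matching size for this graph: 4.

This is NOT maximum - can be improved to size 4.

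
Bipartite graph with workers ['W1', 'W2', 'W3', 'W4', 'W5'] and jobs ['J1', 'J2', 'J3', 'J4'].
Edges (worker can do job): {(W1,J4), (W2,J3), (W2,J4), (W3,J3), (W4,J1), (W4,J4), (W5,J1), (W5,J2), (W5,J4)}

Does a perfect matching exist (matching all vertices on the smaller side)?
Yes, perfect matching exists (size 4)

Perfect matching: {(W1,J4), (W3,J3), (W4,J1), (W5,J2)}
All 4 vertices on the smaller side are matched.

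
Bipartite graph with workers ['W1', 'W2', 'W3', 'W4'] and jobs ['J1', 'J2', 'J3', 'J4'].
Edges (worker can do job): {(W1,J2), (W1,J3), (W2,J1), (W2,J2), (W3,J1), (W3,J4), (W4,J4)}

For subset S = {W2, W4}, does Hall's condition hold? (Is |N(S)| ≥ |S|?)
Yes: |N(S)| = 3, |S| = 2

Subset S = {W2, W4}
Neighbors N(S) = {J1, J2, J4}

|N(S)| = 3, |S| = 2
Hall's condition: |N(S)| ≥ |S| is satisfied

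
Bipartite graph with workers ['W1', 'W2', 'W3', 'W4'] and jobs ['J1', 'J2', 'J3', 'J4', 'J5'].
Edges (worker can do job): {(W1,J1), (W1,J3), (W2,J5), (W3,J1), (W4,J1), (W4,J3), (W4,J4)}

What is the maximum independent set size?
Maximum independent set = 5

By König's theorem:
- Min vertex cover = Max matching = 4
- Max independent set = Total vertices - Min vertex cover
- Max independent set = 9 - 4 = 5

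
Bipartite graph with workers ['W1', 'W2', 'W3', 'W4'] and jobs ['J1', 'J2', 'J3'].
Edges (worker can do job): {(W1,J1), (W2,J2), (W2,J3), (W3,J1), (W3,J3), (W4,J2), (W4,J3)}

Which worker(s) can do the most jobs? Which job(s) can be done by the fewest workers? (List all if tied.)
Most versatile: W2, W3, W4 (2 jobs); Least covered: J1, J2 (2 workers)

Worker degrees (jobs they can do): W1:1, W2:2, W3:2, W4:2
Job degrees (workers who can do it): J1:2, J2:2, J3:3

Maximum worker degree is 2, achieved by: W2, W3, W4
Minimum job degree is 2, achieved by: J1, J2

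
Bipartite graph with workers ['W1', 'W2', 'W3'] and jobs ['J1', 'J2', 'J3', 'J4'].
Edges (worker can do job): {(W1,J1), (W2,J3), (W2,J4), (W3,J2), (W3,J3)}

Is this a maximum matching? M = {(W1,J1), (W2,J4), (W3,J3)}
Yes, size 3 is maximum

Proposed matching has size 3.
Maximum matching size for this graph: 3.

This is a maximum matching.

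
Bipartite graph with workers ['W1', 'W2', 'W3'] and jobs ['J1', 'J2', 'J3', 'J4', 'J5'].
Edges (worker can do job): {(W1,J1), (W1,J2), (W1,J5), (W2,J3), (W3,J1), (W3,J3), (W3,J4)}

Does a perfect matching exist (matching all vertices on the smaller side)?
Yes, perfect matching exists (size 3)

Perfect matching: {(W1,J2), (W2,J3), (W3,J4)}
All 3 vertices on the smaller side are matched.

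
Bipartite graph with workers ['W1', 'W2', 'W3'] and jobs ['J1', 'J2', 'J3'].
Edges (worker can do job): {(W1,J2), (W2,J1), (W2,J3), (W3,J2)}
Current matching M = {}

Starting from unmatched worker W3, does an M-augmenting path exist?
Yes: W3 → J2

An M-augmenting path alternates non-matching / matching edges, starting and ending at unmatched vertices.
Path: W3 → J2
(J2 is unmatched in M, so the path is augmenting.)
Flipping edges along this path would increase |M| from 0 to 1.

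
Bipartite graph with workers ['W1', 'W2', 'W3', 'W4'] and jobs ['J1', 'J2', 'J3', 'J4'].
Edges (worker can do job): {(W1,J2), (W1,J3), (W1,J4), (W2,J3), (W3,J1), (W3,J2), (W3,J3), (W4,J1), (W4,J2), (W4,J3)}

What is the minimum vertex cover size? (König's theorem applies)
Minimum vertex cover size = 4

By König's theorem: in bipartite graphs,
min vertex cover = max matching = 4

Maximum matching has size 4, so minimum vertex cover also has size 4.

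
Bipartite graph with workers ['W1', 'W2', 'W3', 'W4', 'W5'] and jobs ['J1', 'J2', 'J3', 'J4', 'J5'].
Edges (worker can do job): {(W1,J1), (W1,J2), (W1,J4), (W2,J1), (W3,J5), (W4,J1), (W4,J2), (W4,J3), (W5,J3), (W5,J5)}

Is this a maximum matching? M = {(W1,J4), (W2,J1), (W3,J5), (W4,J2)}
No, size 4 is not maximum

Proposed matching has size 4.
Maximum matching size for this graph: 5.

This is NOT maximum - can be improved to size 5.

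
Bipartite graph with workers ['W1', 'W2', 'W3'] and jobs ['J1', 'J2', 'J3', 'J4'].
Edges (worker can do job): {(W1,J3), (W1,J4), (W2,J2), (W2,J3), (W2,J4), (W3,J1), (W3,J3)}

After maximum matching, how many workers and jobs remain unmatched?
Unmatched: 0 workers, 1 jobs

Maximum matching size: 3
Workers: 3 total, 3 matched, 0 unmatched
Jobs: 4 total, 3 matched, 1 unmatched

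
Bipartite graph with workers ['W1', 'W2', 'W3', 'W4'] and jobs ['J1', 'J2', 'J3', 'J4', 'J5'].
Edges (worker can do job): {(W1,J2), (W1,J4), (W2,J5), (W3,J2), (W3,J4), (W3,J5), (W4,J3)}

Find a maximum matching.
Matching: {(W1,J4), (W2,J5), (W3,J2), (W4,J3)}

Maximum matching (size 4):
  W1 → J4
  W2 → J5
  W3 → J2
  W4 → J3

Each worker is assigned to at most one job, and each job to at most one worker.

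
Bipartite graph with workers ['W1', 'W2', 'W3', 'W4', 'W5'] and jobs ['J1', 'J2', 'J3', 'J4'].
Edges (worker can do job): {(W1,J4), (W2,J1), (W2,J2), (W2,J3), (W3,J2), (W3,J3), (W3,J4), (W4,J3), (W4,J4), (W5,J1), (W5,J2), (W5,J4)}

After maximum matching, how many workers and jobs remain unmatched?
Unmatched: 1 workers, 0 jobs

Maximum matching size: 4
Workers: 5 total, 4 matched, 1 unmatched
Jobs: 4 total, 4 matched, 0 unmatched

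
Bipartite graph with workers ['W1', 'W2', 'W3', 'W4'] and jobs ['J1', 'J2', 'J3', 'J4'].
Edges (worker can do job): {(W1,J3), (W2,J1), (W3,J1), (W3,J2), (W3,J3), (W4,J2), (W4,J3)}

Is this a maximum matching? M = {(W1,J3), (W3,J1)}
No, size 2 is not maximum

Proposed matching has size 2.
Maximum matching size for this graph: 3.

This is NOT maximum - can be improved to size 3.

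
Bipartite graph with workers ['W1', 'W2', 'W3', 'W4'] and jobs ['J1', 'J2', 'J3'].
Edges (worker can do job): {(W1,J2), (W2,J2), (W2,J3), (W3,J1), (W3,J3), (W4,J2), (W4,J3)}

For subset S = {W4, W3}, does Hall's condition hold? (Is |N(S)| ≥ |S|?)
Yes: |N(S)| = 3, |S| = 2

Subset S = {W4, W3}
Neighbors N(S) = {J1, J2, J3}

|N(S)| = 3, |S| = 2
Hall's condition: |N(S)| ≥ |S| is satisfied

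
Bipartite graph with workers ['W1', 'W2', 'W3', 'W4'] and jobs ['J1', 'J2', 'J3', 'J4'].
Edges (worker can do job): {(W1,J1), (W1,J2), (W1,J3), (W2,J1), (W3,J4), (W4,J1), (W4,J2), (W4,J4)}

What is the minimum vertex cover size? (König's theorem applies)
Minimum vertex cover size = 4

By König's theorem: in bipartite graphs,
min vertex cover = max matching = 4

Maximum matching has size 4, so minimum vertex cover also has size 4.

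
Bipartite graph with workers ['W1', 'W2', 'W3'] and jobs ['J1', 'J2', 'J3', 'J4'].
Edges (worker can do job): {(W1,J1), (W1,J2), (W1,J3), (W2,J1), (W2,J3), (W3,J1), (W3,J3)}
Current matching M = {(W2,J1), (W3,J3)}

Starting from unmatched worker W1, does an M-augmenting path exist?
Yes: W1 → J2

An M-augmenting path alternates non-matching / matching edges, starting and ending at unmatched vertices.
Path: W1 → J2
(J2 is unmatched in M, so the path is augmenting.)
Flipping edges along this path would increase |M| from 2 to 3.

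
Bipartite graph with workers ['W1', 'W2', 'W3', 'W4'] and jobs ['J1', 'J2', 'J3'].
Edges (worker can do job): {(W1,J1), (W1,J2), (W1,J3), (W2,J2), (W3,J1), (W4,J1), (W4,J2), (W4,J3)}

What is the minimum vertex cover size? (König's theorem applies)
Minimum vertex cover size = 3

By König's theorem: in bipartite graphs,
min vertex cover = max matching = 3

Maximum matching has size 3, so minimum vertex cover also has size 3.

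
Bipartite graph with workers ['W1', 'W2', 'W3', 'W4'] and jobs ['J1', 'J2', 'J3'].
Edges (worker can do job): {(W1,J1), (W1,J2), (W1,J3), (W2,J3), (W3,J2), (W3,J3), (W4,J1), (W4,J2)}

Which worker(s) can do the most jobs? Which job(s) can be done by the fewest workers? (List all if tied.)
Most versatile: W1 (3 jobs); Least covered: J1 (2 workers)

Worker degrees (jobs they can do): W1:3, W2:1, W3:2, W4:2
Job degrees (workers who can do it): J1:2, J2:3, J3:3

Maximum worker degree is 3, achieved by: W1
Minimum job degree is 2, achieved by: J1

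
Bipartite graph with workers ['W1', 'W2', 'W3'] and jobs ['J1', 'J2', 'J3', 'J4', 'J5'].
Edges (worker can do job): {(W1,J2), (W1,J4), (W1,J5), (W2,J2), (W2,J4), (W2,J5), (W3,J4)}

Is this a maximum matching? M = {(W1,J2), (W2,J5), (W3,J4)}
Yes, size 3 is maximum

Proposed matching has size 3.
Maximum matching size for this graph: 3.

This is a maximum matching.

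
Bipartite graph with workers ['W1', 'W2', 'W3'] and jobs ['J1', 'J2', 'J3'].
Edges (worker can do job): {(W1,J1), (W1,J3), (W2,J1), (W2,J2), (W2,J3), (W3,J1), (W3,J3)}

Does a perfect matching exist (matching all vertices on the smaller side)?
Yes, perfect matching exists (size 3)

Perfect matching: {(W1,J3), (W2,J2), (W3,J1)}
All 3 vertices on the smaller side are matched.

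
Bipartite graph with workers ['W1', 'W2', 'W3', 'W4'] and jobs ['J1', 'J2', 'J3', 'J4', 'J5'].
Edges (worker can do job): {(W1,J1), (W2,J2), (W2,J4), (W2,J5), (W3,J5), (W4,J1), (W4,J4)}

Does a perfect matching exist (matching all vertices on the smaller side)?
Yes, perfect matching exists (size 4)

Perfect matching: {(W1,J1), (W2,J2), (W3,J5), (W4,J4)}
All 4 vertices on the smaller side are matched.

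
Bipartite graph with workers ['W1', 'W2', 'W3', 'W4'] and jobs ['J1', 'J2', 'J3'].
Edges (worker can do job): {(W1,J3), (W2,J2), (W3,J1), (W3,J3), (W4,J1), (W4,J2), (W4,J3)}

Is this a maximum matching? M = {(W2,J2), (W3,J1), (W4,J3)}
Yes, size 3 is maximum

Proposed matching has size 3.
Maximum matching size for this graph: 3.

This is a maximum matching.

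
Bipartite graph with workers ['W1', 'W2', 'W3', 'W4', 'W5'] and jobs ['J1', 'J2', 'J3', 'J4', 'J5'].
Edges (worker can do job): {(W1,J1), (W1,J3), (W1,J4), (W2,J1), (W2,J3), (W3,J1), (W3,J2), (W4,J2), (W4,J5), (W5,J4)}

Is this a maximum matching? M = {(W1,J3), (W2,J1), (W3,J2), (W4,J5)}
No, size 4 is not maximum

Proposed matching has size 4.
Maximum matching size for this graph: 5.

This is NOT maximum - can be improved to size 5.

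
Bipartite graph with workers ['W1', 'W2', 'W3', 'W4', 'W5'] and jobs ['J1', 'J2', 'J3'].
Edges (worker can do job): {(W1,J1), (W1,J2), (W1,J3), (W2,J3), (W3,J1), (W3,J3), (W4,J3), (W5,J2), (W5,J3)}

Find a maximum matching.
Matching: {(W1,J1), (W3,J3), (W5,J2)}

Maximum matching (size 3):
  W1 → J1
  W3 → J3
  W5 → J2

Each worker is assigned to at most one job, and each job to at most one worker.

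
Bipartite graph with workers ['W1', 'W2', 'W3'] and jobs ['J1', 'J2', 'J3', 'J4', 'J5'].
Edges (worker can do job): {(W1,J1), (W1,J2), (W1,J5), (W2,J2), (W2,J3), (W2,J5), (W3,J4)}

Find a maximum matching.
Matching: {(W1,J5), (W2,J2), (W3,J4)}

Maximum matching (size 3):
  W1 → J5
  W2 → J2
  W3 → J4

Each worker is assigned to at most one job, and each job to at most one worker.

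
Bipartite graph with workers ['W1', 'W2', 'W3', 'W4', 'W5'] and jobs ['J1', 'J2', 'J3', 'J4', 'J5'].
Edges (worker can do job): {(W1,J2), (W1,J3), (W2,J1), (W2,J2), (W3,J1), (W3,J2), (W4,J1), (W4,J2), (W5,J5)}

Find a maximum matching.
Matching: {(W1,J3), (W3,J2), (W4,J1), (W5,J5)}

Maximum matching (size 4):
  W1 → J3
  W3 → J2
  W4 → J1
  W5 → J5

Each worker is assigned to at most one job, and each job to at most one worker.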